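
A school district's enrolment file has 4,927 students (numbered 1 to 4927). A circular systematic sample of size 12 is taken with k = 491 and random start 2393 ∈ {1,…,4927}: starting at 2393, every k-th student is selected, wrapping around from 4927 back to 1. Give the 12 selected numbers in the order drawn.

Selection 1: 2393
Selection 2: 2393 + 491 = 2884
Selection 3: 2884 + 491 = 3375
Selection 4: 3375 + 491 = 3866
Selection 5: 3866 + 491 = 4357
Selection 6: 4357 + 491 = 4848
Selection 7: 4848 + 491 = 5339 → 5339 − 4927 = 412
Selection 8: 412 + 491 = 903
Selection 9: 903 + 491 = 1394
Selection 10: 1394 + 491 = 1885
Selection 11: 1885 + 491 = 2376
Selection 12: 2376 + 491 = 2867

2393, 2884, 3375, 3866, 4357, 4848, 412, 903, 1394, 1885, 2376, 2867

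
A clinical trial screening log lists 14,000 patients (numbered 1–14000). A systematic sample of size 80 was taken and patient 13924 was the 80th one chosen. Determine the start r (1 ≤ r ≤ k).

99

k = 14000/80 = 175
r = 13924 − (80−1)×175 = 13924 − 13825 = 99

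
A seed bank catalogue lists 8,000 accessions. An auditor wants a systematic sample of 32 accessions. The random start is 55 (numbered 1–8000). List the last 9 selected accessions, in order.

5805, 6055, 6305, 6555, 6805, 7055, 7305, 7555, 7805

k = N/n = 8000/32 = 250
24th selection = 55 + 23×250 = 5805
25th: 5805 + 250 = 6055
26th: 6055 + 250 = 6305
27th: 6305 + 250 = 6555
28th: 6555 + 250 = 6805
29th: 6805 + 250 = 7055
30th: 7055 + 250 = 7305
31st: 7305 + 250 = 7555
32nd: 7555 + 250 = 7805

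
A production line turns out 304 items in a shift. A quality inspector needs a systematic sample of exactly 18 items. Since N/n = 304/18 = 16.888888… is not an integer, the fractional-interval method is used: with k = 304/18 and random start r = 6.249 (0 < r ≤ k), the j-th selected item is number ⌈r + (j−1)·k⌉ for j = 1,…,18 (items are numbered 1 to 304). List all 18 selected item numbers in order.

7, 24, 41, 57, 74, 91, 108, 125, 142, 159, 176, 193, 209, 226, 243, 260, 277, 294

j=1: r + 0k = 6.249 → ⌈·⌉ = 7
j=2: r + 1k = 23.137888… → ⌈·⌉ = 24
j=3: r + 2k = 40.026777… → ⌈·⌉ = 41
j=4: r + 3k = 56.915666… → ⌈·⌉ = 57
j=5: r + 4k = 73.804555… → ⌈·⌉ = 74
j=6: r + 5k = 90.693444… → ⌈·⌉ = 91
j=7: r + 6k = 107.582333… → ⌈·⌉ = 108
j=8: r + 7k = 124.471222… → ⌈·⌉ = 125
j=9: r + 8k = 141.360111… → ⌈·⌉ = 142
j=10: r + 9k = 158.249 → ⌈·⌉ = 159
j=11: r + 10k = 175.137888… → ⌈·⌉ = 176
j=12: r + 11k = 192.026777… → ⌈·⌉ = 193
j=13: r + 12k = 208.915666… → ⌈·⌉ = 209
j=14: r + 13k = 225.804555… → ⌈·⌉ = 226
j=15: r + 14k = 242.693444… → ⌈·⌉ = 243
j=16: r + 15k = 259.582333… → ⌈·⌉ = 260
j=17: r + 16k = 276.471222… → ⌈·⌉ = 277
j=18: r + 17k = 293.360111… → ⌈·⌉ = 294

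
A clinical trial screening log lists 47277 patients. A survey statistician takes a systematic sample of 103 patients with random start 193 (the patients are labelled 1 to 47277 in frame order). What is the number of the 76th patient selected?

k = 47277/103 = 459
76th selection = r + (76−1)·k = 193 + 75×459 = 193 + 34425 = 34618

34618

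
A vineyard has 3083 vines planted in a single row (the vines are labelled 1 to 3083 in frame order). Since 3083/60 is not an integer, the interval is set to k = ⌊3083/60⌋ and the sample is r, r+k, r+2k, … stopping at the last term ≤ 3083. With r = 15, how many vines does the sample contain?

k = ⌊3083/60⌋ = 51
Achieved size = ⌊(3083 − 15)/51⌋ + 1 = ⌊3068/51⌋ + 1 = 60 + 1 = 61
(last selection: 15 + 60×51 = 3075 ≤ 3083; next would be 3126 > 3083)

61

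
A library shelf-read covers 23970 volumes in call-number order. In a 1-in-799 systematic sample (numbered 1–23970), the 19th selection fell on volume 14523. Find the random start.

k = 799
r = 14523 − (19−1)×799 = 14523 − 14382 = 141

141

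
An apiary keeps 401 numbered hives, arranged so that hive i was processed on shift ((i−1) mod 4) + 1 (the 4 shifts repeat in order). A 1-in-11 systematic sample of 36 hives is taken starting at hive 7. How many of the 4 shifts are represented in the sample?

Consecutive selections differ by k = 11, so their shift numbers differ by 11 mod 4 = 3.
gcd(11, 4) = 1, so the sample visits 4/1 = 4 distinct residues mod 4.
Start 7 is shift 3; the shifts hit are 1, 2, 3, 4.

4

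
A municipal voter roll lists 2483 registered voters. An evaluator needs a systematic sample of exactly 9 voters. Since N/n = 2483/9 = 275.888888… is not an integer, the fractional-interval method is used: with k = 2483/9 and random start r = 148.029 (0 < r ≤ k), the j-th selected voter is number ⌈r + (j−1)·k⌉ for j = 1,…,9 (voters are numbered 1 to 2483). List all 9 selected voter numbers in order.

149, 424, 700, 976, 1252, 1528, 1804, 2080, 2356

j=1: r + 0k = 148.029 → ⌈·⌉ = 149
j=2: r + 1k = 423.917888… → ⌈·⌉ = 424
j=3: r + 2k = 699.806777… → ⌈·⌉ = 700
j=4: r + 3k = 975.695666… → ⌈·⌉ = 976
j=5: r + 4k = 1251.584555… → ⌈·⌉ = 1252
j=6: r + 5k = 1527.473444… → ⌈·⌉ = 1528
j=7: r + 6k = 1803.362333… → ⌈·⌉ = 1804
j=8: r + 7k = 2079.251222… → ⌈·⌉ = 2080
j=9: r + 8k = 2355.140111… → ⌈·⌉ = 2356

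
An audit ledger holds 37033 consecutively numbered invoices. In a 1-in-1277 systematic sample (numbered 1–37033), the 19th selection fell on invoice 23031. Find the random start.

k = 1277
r = 23031 − (19−1)×1277 = 23031 − 22986 = 45

45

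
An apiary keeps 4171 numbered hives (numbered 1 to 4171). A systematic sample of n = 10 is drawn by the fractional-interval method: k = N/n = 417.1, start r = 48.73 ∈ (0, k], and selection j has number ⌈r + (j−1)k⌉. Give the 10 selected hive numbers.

49, 466, 883, 1301, 1718, 2135, 2552, 2969, 3386, 3803

j=1: r + 0k = 48.73 → ⌈·⌉ = 49
j=2: r + 1k = 465.83 → ⌈·⌉ = 466
j=3: r + 2k = 882.93 → ⌈·⌉ = 883
j=4: r + 3k = 1300.03 → ⌈·⌉ = 1301
j=5: r + 4k = 1717.13 → ⌈·⌉ = 1718
j=6: r + 5k = 2134.23 → ⌈·⌉ = 2135
j=7: r + 6k = 2551.33 → ⌈·⌉ = 2552
j=8: r + 7k = 2968.43 → ⌈·⌉ = 2969
j=9: r + 8k = 3385.53 → ⌈·⌉ = 3386
j=10: r + 9k = 3802.63 → ⌈·⌉ = 3803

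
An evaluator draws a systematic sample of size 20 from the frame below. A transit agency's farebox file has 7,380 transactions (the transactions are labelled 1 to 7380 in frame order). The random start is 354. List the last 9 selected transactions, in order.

4413, 4782, 5151, 5520, 5889, 6258, 6627, 6996, 7365

k = N/n = 7380/20 = 369
12th selection = 354 + 11×369 = 4413
13th: 4413 + 369 = 4782
14th: 4782 + 369 = 5151
15th: 5151 + 369 = 5520
16th: 5520 + 369 = 5889
17th: 5889 + 369 = 6258
18th: 6258 + 369 = 6627
19th: 6627 + 369 = 6996
20th: 6996 + 369 = 7365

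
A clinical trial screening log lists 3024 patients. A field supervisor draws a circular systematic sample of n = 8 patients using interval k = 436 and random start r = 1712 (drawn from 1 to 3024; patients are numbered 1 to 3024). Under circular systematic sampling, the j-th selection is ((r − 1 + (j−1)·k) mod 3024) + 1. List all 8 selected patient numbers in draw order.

1712, 2148, 2584, 3020, 432, 868, 1304, 1740

Selection 1: 1712
Selection 2: 1712 + 436 = 2148
Selection 3: 2148 + 436 = 2584
Selection 4: 2584 + 436 = 3020
Selection 5: 3020 + 436 = 3456 → 3456 − 3024 = 432
Selection 6: 432 + 436 = 868
Selection 7: 868 + 436 = 1304
Selection 8: 1304 + 436 = 1740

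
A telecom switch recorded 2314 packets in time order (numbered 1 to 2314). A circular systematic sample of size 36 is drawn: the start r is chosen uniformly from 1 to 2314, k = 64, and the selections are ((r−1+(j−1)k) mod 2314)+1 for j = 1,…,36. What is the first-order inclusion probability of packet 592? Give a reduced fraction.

For each position j, as r ranges over 1…2314 the j-th selection hits every packet exactly once, so packet 592 is selected for exactly 36 of the 2314 starts.
Inclusion probability = 36/2314 = 18/1157.

18/1157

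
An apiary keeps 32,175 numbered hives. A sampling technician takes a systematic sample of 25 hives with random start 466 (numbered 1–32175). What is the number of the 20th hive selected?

k = 32175/25 = 1287
20th selection = r + (20−1)·k = 466 + 19×1287 = 466 + 24453 = 24919

24919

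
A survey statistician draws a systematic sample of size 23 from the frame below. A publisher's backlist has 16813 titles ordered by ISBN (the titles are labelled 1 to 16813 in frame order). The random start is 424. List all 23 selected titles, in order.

k = N/n = 16813/23 = 731
title 1: 424
title 2: 424 + 731 = 1155
title 3: 1155 + 731 = 1886
title 4: 1886 + 731 = 2617
title 5: 2617 + 731 = 3348
title 6: 3348 + 731 = 4079
title 7: 4079 + 731 = 4810
title 8: 4810 + 731 = 5541
title 9: 5541 + 731 = 6272
title 10: 6272 + 731 = 7003
title 11: 7003 + 731 = 7734
title 12: 7734 + 731 = 8465
title 13: 8465 + 731 = 9196
title 14: 9196 + 731 = 9927
title 15: 9927 + 731 = 10658
title 16: 10658 + 731 = 11389
title 17: 11389 + 731 = 12120
title 18: 12120 + 731 = 12851
title 19: 12851 + 731 = 13582
title 20: 13582 + 731 = 14313
title 21: 14313 + 731 = 15044
title 22: 15044 + 731 = 15775
title 23: 15775 + 731 = 16506

424, 1155, 1886, 2617, 3348, 4079, 4810, 5541, 6272, 7003, 7734, 8465, 9196, 9927, 10658, 11389, 12120, 12851, 13582, 14313, 15044, 15775, 16506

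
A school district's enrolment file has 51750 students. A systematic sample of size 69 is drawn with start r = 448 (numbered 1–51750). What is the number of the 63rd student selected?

46948

k = 51750/69 = 750
63rd selection = r + (63−1)·k = 448 + 62×750 = 448 + 46500 = 46948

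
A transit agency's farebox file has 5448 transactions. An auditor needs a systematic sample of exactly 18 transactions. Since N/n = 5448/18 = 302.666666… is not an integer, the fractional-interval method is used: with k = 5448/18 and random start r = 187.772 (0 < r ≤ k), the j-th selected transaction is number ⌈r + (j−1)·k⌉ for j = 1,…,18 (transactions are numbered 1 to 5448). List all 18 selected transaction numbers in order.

188, 491, 794, 1096, 1399, 1702, 2004, 2307, 2610, 2912, 3215, 3518, 3820, 4123, 4426, 4728, 5031, 5334

j=1: r + 0k = 187.772 → ⌈·⌉ = 188
j=2: r + 1k = 490.438666… → ⌈·⌉ = 491
j=3: r + 2k = 793.105333… → ⌈·⌉ = 794
j=4: r + 3k = 1095.772 → ⌈·⌉ = 1096
j=5: r + 4k = 1398.438666… → ⌈·⌉ = 1399
j=6: r + 5k = 1701.105333… → ⌈·⌉ = 1702
j=7: r + 6k = 2003.772 → ⌈·⌉ = 2004
j=8: r + 7k = 2306.438666… → ⌈·⌉ = 2307
j=9: r + 8k = 2609.105333… → ⌈·⌉ = 2610
j=10: r + 9k = 2911.772 → ⌈·⌉ = 2912
j=11: r + 10k = 3214.438666… → ⌈·⌉ = 3215
j=12: r + 11k = 3517.105333… → ⌈·⌉ = 3518
j=13: r + 12k = 3819.772 → ⌈·⌉ = 3820
j=14: r + 13k = 4122.438666… → ⌈·⌉ = 4123
j=15: r + 14k = 4425.105333… → ⌈·⌉ = 4426
j=16: r + 15k = 4727.772 → ⌈·⌉ = 4728
j=17: r + 16k = 5030.438666… → ⌈·⌉ = 5031
j=18: r + 17k = 5333.105333… → ⌈·⌉ = 5334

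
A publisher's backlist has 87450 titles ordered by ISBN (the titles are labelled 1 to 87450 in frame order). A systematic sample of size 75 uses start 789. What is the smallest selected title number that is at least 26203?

26441

k = 87450/75 = 1166
Steps past start: ⌈(26203 − 789)/1166⌉ = ⌈25414/1166⌉ = 22
Selected title: 789 + 22×1166 = 26441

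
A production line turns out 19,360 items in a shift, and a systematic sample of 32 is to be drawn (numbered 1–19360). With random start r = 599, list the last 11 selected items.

13304, 13909, 14514, 15119, 15724, 16329, 16934, 17539, 18144, 18749, 19354

k = N/n = 19360/32 = 605
22nd selection = 599 + 21×605 = 13304
23rd: 13304 + 605 = 13909
24th: 13909 + 605 = 14514
25th: 14514 + 605 = 15119
26th: 15119 + 605 = 15724
27th: 15724 + 605 = 16329
28th: 16329 + 605 = 16934
29th: 16934 + 605 = 17539
30th: 17539 + 605 = 18144
31st: 18144 + 605 = 18749
32nd: 18749 + 605 = 19354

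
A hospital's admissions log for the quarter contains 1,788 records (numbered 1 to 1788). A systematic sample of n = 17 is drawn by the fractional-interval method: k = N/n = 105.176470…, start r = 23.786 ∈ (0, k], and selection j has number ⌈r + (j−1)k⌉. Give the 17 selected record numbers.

24, 129, 235, 340, 445, 550, 655, 761, 866, 971, 1076, 1181, 1286, 1392, 1497, 1602, 1707

j=1: r + 0k = 23.786 → ⌈·⌉ = 24
j=2: r + 1k = 128.962470… → ⌈·⌉ = 129
j=3: r + 2k = 234.138941… → ⌈·⌉ = 235
j=4: r + 3k = 339.315411… → ⌈·⌉ = 340
j=5: r + 4k = 444.491882… → ⌈·⌉ = 445
j=6: r + 5k = 549.668352… → ⌈·⌉ = 550
j=7: r + 6k = 654.844823… → ⌈·⌉ = 655
j=8: r + 7k = 760.021294… → ⌈·⌉ = 761
j=9: r + 8k = 865.197764… → ⌈·⌉ = 866
j=10: r + 9k = 970.374235… → ⌈·⌉ = 971
j=11: r + 10k = 1075.550705… → ⌈·⌉ = 1076
j=12: r + 11k = 1180.727176… → ⌈·⌉ = 1181
j=13: r + 12k = 1285.903647… → ⌈·⌉ = 1286
j=14: r + 13k = 1391.080117… → ⌈·⌉ = 1392
j=15: r + 14k = 1496.256588… → ⌈·⌉ = 1497
j=16: r + 15k = 1601.433058… → ⌈·⌉ = 1602
j=17: r + 16k = 1706.609529… → ⌈·⌉ = 1707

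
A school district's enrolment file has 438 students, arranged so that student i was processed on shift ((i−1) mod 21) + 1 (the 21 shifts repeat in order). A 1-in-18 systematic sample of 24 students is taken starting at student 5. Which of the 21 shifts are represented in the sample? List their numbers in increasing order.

Consecutive selections differ by k = 18, so their shift numbers differ by 18 mod 21 = 18.
gcd(18, 21) = 3, so the sample visits 21/3 = 7 distinct residues mod 21.
Start 5 is shift 5; the shifts hit are 2, 5, 8, 11, 14, 17, 20.

2, 5, 8, 11, 14, 17, 20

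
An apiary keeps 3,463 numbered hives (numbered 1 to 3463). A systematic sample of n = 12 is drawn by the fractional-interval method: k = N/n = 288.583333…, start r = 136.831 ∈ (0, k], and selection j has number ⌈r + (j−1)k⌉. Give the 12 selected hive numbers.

137, 426, 714, 1003, 1292, 1580, 1869, 2157, 2446, 2735, 3023, 3312

j=1: r + 0k = 136.831 → ⌈·⌉ = 137
j=2: r + 1k = 425.414333… → ⌈·⌉ = 426
j=3: r + 2k = 713.997666… → ⌈·⌉ = 714
j=4: r + 3k = 1002.581 → ⌈·⌉ = 1003
j=5: r + 4k = 1291.164333… → ⌈·⌉ = 1292
j=6: r + 5k = 1579.747666… → ⌈·⌉ = 1580
j=7: r + 6k = 1868.331 → ⌈·⌉ = 1869
j=8: r + 7k = 2156.914333… → ⌈·⌉ = 2157
j=9: r + 8k = 2445.497666… → ⌈·⌉ = 2446
j=10: r + 9k = 2734.081 → ⌈·⌉ = 2735
j=11: r + 10k = 3022.664333… → ⌈·⌉ = 3023
j=12: r + 11k = 3311.247666… → ⌈·⌉ = 3312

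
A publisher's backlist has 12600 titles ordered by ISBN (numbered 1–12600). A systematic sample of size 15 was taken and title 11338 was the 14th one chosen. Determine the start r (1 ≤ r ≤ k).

k = 12600/15 = 840
r = 11338 − (14−1)×840 = 11338 − 10920 = 418

418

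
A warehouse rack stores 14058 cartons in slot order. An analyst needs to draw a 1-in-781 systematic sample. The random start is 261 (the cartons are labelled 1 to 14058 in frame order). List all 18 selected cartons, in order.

261, 1042, 1823, 2604, 3385, 4166, 4947, 5728, 6509, 7290, 8071, 8852, 9633, 10414, 11195, 11976, 12757, 13538

carton 1: 261
carton 2: 261 + 781 = 1042
carton 3: 1042 + 781 = 1823
carton 4: 1823 + 781 = 2604
carton 5: 2604 + 781 = 3385
carton 6: 3385 + 781 = 4166
carton 7: 4166 + 781 = 4947
carton 8: 4947 + 781 = 5728
carton 9: 5728 + 781 = 6509
carton 10: 6509 + 781 = 7290
carton 11: 7290 + 781 = 8071
carton 12: 8071 + 781 = 8852
carton 13: 8852 + 781 = 9633
carton 14: 9633 + 781 = 10414
carton 15: 10414 + 781 = 11195
carton 16: 11195 + 781 = 11976
carton 17: 11976 + 781 = 12757
carton 18: 12757 + 781 = 13538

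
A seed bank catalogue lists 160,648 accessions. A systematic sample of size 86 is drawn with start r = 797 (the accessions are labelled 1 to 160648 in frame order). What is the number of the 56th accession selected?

103537

k = 160648/86 = 1868
56th selection = r + (56−1)·k = 797 + 55×1868 = 797 + 102740 = 103537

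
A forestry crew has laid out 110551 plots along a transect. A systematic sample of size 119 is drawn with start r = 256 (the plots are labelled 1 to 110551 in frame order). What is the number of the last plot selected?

k = 110551/119 = 929
119th selection = r + (119−1)·k = 256 + 118×929 = 256 + 109622 = 109878

109878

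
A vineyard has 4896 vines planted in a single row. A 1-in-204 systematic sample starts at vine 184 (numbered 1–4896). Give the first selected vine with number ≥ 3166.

3244

k = 204
Steps past start: ⌈(3166 − 184)/204⌉ = ⌈2982/204⌉ = 15
Selected vine: 184 + 15×204 = 3244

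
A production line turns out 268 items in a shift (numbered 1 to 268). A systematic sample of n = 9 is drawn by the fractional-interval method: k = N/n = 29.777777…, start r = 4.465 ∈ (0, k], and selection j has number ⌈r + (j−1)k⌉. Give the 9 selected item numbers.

j=1: r + 0k = 4.465 → ⌈·⌉ = 5
j=2: r + 1k = 34.242777… → ⌈·⌉ = 35
j=3: r + 2k = 64.020555… → ⌈·⌉ = 65
j=4: r + 3k = 93.798333… → ⌈·⌉ = 94
j=5: r + 4k = 123.576111… → ⌈·⌉ = 124
j=6: r + 5k = 153.353888… → ⌈·⌉ = 154
j=7: r + 6k = 183.131666… → ⌈·⌉ = 184
j=8: r + 7k = 212.909444… → ⌈·⌉ = 213
j=9: r + 8k = 242.687222… → ⌈·⌉ = 243

5, 35, 65, 94, 124, 154, 184, 213, 243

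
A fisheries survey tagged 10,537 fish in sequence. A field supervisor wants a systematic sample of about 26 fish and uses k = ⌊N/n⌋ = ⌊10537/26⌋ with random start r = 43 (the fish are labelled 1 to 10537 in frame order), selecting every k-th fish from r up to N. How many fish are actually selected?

k = ⌊10537/26⌋ = 405
Achieved size = ⌊(10537 − 43)/405⌋ + 1 = ⌊10494/405⌋ + 1 = 25 + 1 = 26
(last selection: 43 + 25×405 = 10168 ≤ 10537; next would be 10573 > 10537)

26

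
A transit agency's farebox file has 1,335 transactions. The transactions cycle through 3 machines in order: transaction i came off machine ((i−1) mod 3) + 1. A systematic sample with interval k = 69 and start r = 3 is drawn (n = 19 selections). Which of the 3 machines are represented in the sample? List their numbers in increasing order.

Consecutive selections differ by k = 69, so their machine numbers differ by 69 mod 3 = 0.
gcd(69, 3) = 3, so the sample visits 3/3 = 1 distinct residues mod 3.
Start 3 is machine 3; the machines hit are 3.

3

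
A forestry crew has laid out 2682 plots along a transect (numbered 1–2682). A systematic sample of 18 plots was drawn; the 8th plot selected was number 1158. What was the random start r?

115

k = 2682/18 = 149
r = 1158 − (8−1)×149 = 1158 − 1043 = 115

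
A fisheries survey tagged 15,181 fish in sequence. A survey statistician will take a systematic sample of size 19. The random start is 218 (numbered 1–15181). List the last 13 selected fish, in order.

5012, 5811, 6610, 7409, 8208, 9007, 9806, 10605, 11404, 12203, 13002, 13801, 14600

k = N/n = 15181/19 = 799
7th selection = 218 + 6×799 = 5012
8th: 5012 + 799 = 5811
9th: 5811 + 799 = 6610
10th: 6610 + 799 = 7409
11th: 7409 + 799 = 8208
12th: 8208 + 799 = 9007
13th: 9007 + 799 = 9806
14th: 9806 + 799 = 10605
15th: 10605 + 799 = 11404
16th: 11404 + 799 = 12203
17th: 12203 + 799 = 13002
18th: 13002 + 799 = 13801
19th: 13801 + 799 = 14600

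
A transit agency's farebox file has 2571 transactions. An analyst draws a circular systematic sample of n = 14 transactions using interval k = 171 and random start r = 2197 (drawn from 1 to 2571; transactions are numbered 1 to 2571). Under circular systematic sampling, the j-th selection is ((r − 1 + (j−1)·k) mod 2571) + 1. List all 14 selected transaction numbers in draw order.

Selection 1: 2197
Selection 2: 2197 + 171 = 2368
Selection 3: 2368 + 171 = 2539
Selection 4: 2539 + 171 = 2710 → 2710 − 2571 = 139
Selection 5: 139 + 171 = 310
Selection 6: 310 + 171 = 481
Selection 7: 481 + 171 = 652
Selection 8: 652 + 171 = 823
Selection 9: 823 + 171 = 994
Selection 10: 994 + 171 = 1165
Selection 11: 1165 + 171 = 1336
Selection 12: 1336 + 171 = 1507
Selection 13: 1507 + 171 = 1678
Selection 14: 1678 + 171 = 1849

2197, 2368, 2539, 139, 310, 481, 652, 823, 994, 1165, 1336, 1507, 1678, 1849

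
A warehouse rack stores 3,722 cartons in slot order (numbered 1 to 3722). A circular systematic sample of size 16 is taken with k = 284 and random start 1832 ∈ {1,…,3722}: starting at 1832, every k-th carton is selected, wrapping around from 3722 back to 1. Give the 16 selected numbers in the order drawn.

Selection 1: 1832
Selection 2: 1832 + 284 = 2116
Selection 3: 2116 + 284 = 2400
Selection 4: 2400 + 284 = 2684
Selection 5: 2684 + 284 = 2968
Selection 6: 2968 + 284 = 3252
Selection 7: 3252 + 284 = 3536
Selection 8: 3536 + 284 = 3820 → 3820 − 3722 = 98
Selection 9: 98 + 284 = 382
Selection 10: 382 + 284 = 666
Selection 11: 666 + 284 = 950
Selection 12: 950 + 284 = 1234
Selection 13: 1234 + 284 = 1518
Selection 14: 1518 + 284 = 1802
Selection 15: 1802 + 284 = 2086
Selection 16: 2086 + 284 = 2370

1832, 2116, 2400, 2684, 2968, 3252, 3536, 98, 382, 666, 950, 1234, 1518, 1802, 2086, 2370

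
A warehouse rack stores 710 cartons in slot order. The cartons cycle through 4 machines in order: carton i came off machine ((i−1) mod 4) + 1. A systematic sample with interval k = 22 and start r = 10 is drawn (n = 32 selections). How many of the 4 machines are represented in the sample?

2

Consecutive selections differ by k = 22, so their machine numbers differ by 22 mod 4 = 2.
gcd(22, 4) = 2, so the sample visits 4/2 = 2 distinct residues mod 4.
Start 10 is machine 2; the machines hit are 2, 4.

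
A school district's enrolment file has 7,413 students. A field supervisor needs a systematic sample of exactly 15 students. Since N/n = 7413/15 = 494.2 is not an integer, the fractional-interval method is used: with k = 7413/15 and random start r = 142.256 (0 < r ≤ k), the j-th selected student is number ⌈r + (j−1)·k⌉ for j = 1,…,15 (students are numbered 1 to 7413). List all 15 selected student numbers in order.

143, 637, 1131, 1625, 2120, 2614, 3108, 3602, 4096, 4591, 5085, 5579, 6073, 6567, 7062

j=1: r + 0k = 142.256 → ⌈·⌉ = 143
j=2: r + 1k = 636.456 → ⌈·⌉ = 637
j=3: r + 2k = 1130.656 → ⌈·⌉ = 1131
j=4: r + 3k = 1624.856 → ⌈·⌉ = 1625
j=5: r + 4k = 2119.056 → ⌈·⌉ = 2120
j=6: r + 5k = 2613.256 → ⌈·⌉ = 2614
j=7: r + 6k = 3107.456 → ⌈·⌉ = 3108
j=8: r + 7k = 3601.656 → ⌈·⌉ = 3602
j=9: r + 8k = 4095.856 → ⌈·⌉ = 4096
j=10: r + 9k = 4590.056 → ⌈·⌉ = 4591
j=11: r + 10k = 5084.256 → ⌈·⌉ = 5085
j=12: r + 11k = 5578.456 → ⌈·⌉ = 5579
j=13: r + 12k = 6072.656 → ⌈·⌉ = 6073
j=14: r + 13k = 6566.856 → ⌈·⌉ = 6567
j=15: r + 14k = 7061.056 → ⌈·⌉ = 7062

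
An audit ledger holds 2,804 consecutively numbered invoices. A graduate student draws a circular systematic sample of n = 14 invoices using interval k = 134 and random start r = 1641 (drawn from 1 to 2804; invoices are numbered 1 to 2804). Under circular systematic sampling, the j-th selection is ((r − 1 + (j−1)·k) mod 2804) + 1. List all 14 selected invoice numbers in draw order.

1641, 1775, 1909, 2043, 2177, 2311, 2445, 2579, 2713, 43, 177, 311, 445, 579

Selection 1: 1641
Selection 2: 1641 + 134 = 1775
Selection 3: 1775 + 134 = 1909
Selection 4: 1909 + 134 = 2043
Selection 5: 2043 + 134 = 2177
Selection 6: 2177 + 134 = 2311
Selection 7: 2311 + 134 = 2445
Selection 8: 2445 + 134 = 2579
Selection 9: 2579 + 134 = 2713
Selection 10: 2713 + 134 = 2847 → 2847 − 2804 = 43
Selection 11: 43 + 134 = 177
Selection 12: 177 + 134 = 311
Selection 13: 311 + 134 = 445
Selection 14: 445 + 134 = 579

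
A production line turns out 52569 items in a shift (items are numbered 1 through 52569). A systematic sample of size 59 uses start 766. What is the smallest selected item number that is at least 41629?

k = 52569/59 = 891
Steps past start: ⌈(41629 − 766)/891⌉ = ⌈40863/891⌉ = 46
Selected item: 766 + 46×891 = 41752

41752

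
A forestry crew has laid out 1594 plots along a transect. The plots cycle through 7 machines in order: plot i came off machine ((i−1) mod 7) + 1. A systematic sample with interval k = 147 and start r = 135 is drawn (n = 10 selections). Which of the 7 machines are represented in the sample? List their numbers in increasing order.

Consecutive selections differ by k = 147, so their machine numbers differ by 147 mod 7 = 0.
gcd(147, 7) = 7, so the sample visits 7/7 = 1 distinct residues mod 7.
Start 135 is machine 2; the machines hit are 2.

2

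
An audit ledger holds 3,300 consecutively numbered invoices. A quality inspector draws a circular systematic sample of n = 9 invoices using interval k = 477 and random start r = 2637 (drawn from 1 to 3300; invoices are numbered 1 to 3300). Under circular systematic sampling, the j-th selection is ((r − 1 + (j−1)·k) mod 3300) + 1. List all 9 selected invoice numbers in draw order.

Selection 1: 2637
Selection 2: 2637 + 477 = 3114
Selection 3: 3114 + 477 = 3591 → 3591 − 3300 = 291
Selection 4: 291 + 477 = 768
Selection 5: 768 + 477 = 1245
Selection 6: 1245 + 477 = 1722
Selection 7: 1722 + 477 = 2199
Selection 8: 2199 + 477 = 2676
Selection 9: 2676 + 477 = 3153

2637, 3114, 291, 768, 1245, 1722, 2199, 2676, 3153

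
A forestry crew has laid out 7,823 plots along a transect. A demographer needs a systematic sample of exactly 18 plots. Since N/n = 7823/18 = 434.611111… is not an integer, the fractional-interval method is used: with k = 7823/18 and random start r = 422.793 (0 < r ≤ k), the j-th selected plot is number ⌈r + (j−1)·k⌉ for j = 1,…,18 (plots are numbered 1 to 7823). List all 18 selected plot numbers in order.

j=1: r + 0k = 422.793 → ⌈·⌉ = 423
j=2: r + 1k = 857.404111… → ⌈·⌉ = 858
j=3: r + 2k = 1292.015222… → ⌈·⌉ = 1293
j=4: r + 3k = 1726.626333… → ⌈·⌉ = 1727
j=5: r + 4k = 2161.237444… → ⌈·⌉ = 2162
j=6: r + 5k = 2595.848555… → ⌈·⌉ = 2596
j=7: r + 6k = 3030.459666… → ⌈·⌉ = 3031
j=8: r + 7k = 3465.070777… → ⌈·⌉ = 3466
j=9: r + 8k = 3899.681888… → ⌈·⌉ = 3900
j=10: r + 9k = 4334.293 → ⌈·⌉ = 4335
j=11: r + 10k = 4768.904111… → ⌈·⌉ = 4769
j=12: r + 11k = 5203.515222… → ⌈·⌉ = 5204
j=13: r + 12k = 5638.126333… → ⌈·⌉ = 5639
j=14: r + 13k = 6072.737444… → ⌈·⌉ = 6073
j=15: r + 14k = 6507.348555… → ⌈·⌉ = 6508
j=16: r + 15k = 6941.959666… → ⌈·⌉ = 6942
j=17: r + 16k = 7376.570777… → ⌈·⌉ = 7377
j=18: r + 17k = 7811.181888… → ⌈·⌉ = 7812

423, 858, 1293, 1727, 2162, 2596, 3031, 3466, 3900, 4335, 4769, 5204, 5639, 6073, 6508, 6942, 7377, 7812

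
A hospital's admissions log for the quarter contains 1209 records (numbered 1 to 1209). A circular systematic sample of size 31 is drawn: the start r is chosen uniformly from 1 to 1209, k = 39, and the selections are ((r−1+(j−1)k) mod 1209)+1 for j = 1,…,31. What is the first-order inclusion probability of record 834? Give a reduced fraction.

1/39

For each position j, as r ranges over 1…1209 the j-th selection hits every record exactly once, so record 834 is selected for exactly 31 of the 1209 starts.
Inclusion probability = 31/1209 = 1/39.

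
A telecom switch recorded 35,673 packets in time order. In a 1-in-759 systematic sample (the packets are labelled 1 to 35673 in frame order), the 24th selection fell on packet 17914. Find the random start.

k = 759
r = 17914 − (24−1)×759 = 17914 − 17457 = 457

457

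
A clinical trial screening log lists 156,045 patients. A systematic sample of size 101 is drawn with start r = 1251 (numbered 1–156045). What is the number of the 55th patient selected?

84681

k = 156045/101 = 1545
55th selection = r + (55−1)·k = 1251 + 54×1545 = 1251 + 83430 = 84681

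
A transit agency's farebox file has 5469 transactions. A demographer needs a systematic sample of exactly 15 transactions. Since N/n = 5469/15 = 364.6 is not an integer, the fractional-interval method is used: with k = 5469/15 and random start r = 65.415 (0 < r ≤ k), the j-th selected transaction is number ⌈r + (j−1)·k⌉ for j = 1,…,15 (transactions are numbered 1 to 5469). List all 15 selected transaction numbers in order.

66, 431, 795, 1160, 1524, 1889, 2254, 2618, 2983, 3347, 3712, 4077, 4441, 4806, 5170

j=1: r + 0k = 65.415 → ⌈·⌉ = 66
j=2: r + 1k = 430.015 → ⌈·⌉ = 431
j=3: r + 2k = 794.615 → ⌈·⌉ = 795
j=4: r + 3k = 1159.215 → ⌈·⌉ = 1160
j=5: r + 4k = 1523.815 → ⌈·⌉ = 1524
j=6: r + 5k = 1888.415 → ⌈·⌉ = 1889
j=7: r + 6k = 2253.015 → ⌈·⌉ = 2254
j=8: r + 7k = 2617.615 → ⌈·⌉ = 2618
j=9: r + 8k = 2982.215 → ⌈·⌉ = 2983
j=10: r + 9k = 3346.815 → ⌈·⌉ = 3347
j=11: r + 10k = 3711.415 → ⌈·⌉ = 3712
j=12: r + 11k = 4076.015 → ⌈·⌉ = 4077
j=13: r + 12k = 4440.615 → ⌈·⌉ = 4441
j=14: r + 13k = 4805.215 → ⌈·⌉ = 4806
j=15: r + 14k = 5169.815 → ⌈·⌉ = 5170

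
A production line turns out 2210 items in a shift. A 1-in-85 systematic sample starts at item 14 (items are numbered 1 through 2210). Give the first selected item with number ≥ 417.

439

k = 85
Steps past start: ⌈(417 − 14)/85⌉ = ⌈403/85⌉ = 5
Selected item: 14 + 5×85 = 439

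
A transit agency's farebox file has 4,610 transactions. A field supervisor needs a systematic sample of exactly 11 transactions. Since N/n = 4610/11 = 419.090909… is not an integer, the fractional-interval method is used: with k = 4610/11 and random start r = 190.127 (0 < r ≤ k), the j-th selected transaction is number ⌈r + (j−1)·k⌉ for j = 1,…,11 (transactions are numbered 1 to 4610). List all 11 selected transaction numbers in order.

j=1: r + 0k = 190.127 → ⌈·⌉ = 191
j=2: r + 1k = 609.217909… → ⌈·⌉ = 610
j=3: r + 2k = 1028.308818… → ⌈·⌉ = 1029
j=4: r + 3k = 1447.399727… → ⌈·⌉ = 1448
j=5: r + 4k = 1866.490636… → ⌈·⌉ = 1867
j=6: r + 5k = 2285.581545… → ⌈·⌉ = 2286
j=7: r + 6k = 2704.672454… → ⌈·⌉ = 2705
j=8: r + 7k = 3123.763363… → ⌈·⌉ = 3124
j=9: r + 8k = 3542.854272… → ⌈·⌉ = 3543
j=10: r + 9k = 3961.945181… → ⌈·⌉ = 3962
j=11: r + 10k = 4381.036090… → ⌈·⌉ = 4382

191, 610, 1029, 1448, 1867, 2286, 2705, 3124, 3543, 3962, 4382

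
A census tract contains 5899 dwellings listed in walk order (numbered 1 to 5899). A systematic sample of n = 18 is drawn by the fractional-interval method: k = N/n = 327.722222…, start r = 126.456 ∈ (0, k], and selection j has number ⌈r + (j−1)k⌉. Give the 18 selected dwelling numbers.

j=1: r + 0k = 126.456 → ⌈·⌉ = 127
j=2: r + 1k = 454.178222… → ⌈·⌉ = 455
j=3: r + 2k = 781.900444… → ⌈·⌉ = 782
j=4: r + 3k = 1109.622666… → ⌈·⌉ = 1110
j=5: r + 4k = 1437.344888… → ⌈·⌉ = 1438
j=6: r + 5k = 1765.067111… → ⌈·⌉ = 1766
j=7: r + 6k = 2092.789333… → ⌈·⌉ = 2093
j=8: r + 7k = 2420.511555… → ⌈·⌉ = 2421
j=9: r + 8k = 2748.233777… → ⌈·⌉ = 2749
j=10: r + 9k = 3075.956 → ⌈·⌉ = 3076
j=11: r + 10k = 3403.678222… → ⌈·⌉ = 3404
j=12: r + 11k = 3731.400444… → ⌈·⌉ = 3732
j=13: r + 12k = 4059.122666… → ⌈·⌉ = 4060
j=14: r + 13k = 4386.844888… → ⌈·⌉ = 4387
j=15: r + 14k = 4714.567111… → ⌈·⌉ = 4715
j=16: r + 15k = 5042.289333… → ⌈·⌉ = 5043
j=17: r + 16k = 5370.011555… → ⌈·⌉ = 5371
j=18: r + 17k = 5697.733777… → ⌈·⌉ = 5698

127, 455, 782, 1110, 1438, 1766, 2093, 2421, 2749, 3076, 3404, 3732, 4060, 4387, 4715, 5043, 5371, 5698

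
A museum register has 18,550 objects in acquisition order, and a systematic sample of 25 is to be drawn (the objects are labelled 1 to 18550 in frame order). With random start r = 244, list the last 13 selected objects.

k = N/n = 18550/25 = 742
13th selection = 244 + 12×742 = 9148
14th: 9148 + 742 = 9890
15th: 9890 + 742 = 10632
16th: 10632 + 742 = 11374
17th: 11374 + 742 = 12116
18th: 12116 + 742 = 12858
19th: 12858 + 742 = 13600
20th: 13600 + 742 = 14342
21st: 14342 + 742 = 15084
22nd: 15084 + 742 = 15826
23rd: 15826 + 742 = 16568
24th: 16568 + 742 = 17310
25th: 17310 + 742 = 18052

9148, 9890, 10632, 11374, 12116, 12858, 13600, 14342, 15084, 15826, 16568, 17310, 18052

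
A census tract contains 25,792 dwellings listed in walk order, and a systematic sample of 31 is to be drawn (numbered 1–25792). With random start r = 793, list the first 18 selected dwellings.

793, 1625, 2457, 3289, 4121, 4953, 5785, 6617, 7449, 8281, 9113, 9945, 10777, 11609, 12441, 13273, 14105, 14937

k = N/n = 25792/31 = 832
dwelling 1: 793
dwelling 2: 793 + 832 = 1625
dwelling 3: 1625 + 832 = 2457
dwelling 4: 2457 + 832 = 3289
dwelling 5: 3289 + 832 = 4121
dwelling 6: 4121 + 832 = 4953
dwelling 7: 4953 + 832 = 5785
dwelling 8: 5785 + 832 = 6617
dwelling 9: 6617 + 832 = 7449
dwelling 10: 7449 + 832 = 8281
dwelling 11: 8281 + 832 = 9113
dwelling 12: 9113 + 832 = 9945
dwelling 13: 9945 + 832 = 10777
dwelling 14: 10777 + 832 = 11609
dwelling 15: 11609 + 832 = 12441
dwelling 16: 12441 + 832 = 13273
dwelling 17: 13273 + 832 = 14105
dwelling 18: 14105 + 832 = 14937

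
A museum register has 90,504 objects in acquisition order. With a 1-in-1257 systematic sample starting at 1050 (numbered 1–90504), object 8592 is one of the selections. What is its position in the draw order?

k = 1257
position = (8592 − 1050)/1257 + 1 = 7542/1257 + 1 = 6 + 1 = 7

7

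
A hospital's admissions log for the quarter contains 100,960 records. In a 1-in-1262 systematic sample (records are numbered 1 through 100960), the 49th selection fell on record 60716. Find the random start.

k = 1262
r = 60716 − (49−1)×1262 = 60716 − 60576 = 140

140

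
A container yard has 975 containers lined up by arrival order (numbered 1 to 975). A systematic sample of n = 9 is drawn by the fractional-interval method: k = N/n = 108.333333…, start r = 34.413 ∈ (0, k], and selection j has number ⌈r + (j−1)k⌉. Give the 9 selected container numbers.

j=1: r + 0k = 34.413 → ⌈·⌉ = 35
j=2: r + 1k = 142.746333… → ⌈·⌉ = 143
j=3: r + 2k = 251.079666… → ⌈·⌉ = 252
j=4: r + 3k = 359.413 → ⌈·⌉ = 360
j=5: r + 4k = 467.746333… → ⌈·⌉ = 468
j=6: r + 5k = 576.079666… → ⌈·⌉ = 577
j=7: r + 6k = 684.413 → ⌈·⌉ = 685
j=8: r + 7k = 792.746333… → ⌈·⌉ = 793
j=9: r + 8k = 901.079666… → ⌈·⌉ = 902

35, 143, 252, 360, 468, 577, 685, 793, 902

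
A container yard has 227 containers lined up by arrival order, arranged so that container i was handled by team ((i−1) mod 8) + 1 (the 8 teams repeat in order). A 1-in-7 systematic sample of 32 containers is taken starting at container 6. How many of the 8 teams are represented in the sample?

Consecutive selections differ by k = 7, so their team numbers differ by 7 mod 8 = 7.
gcd(7, 8) = 1, so the sample visits 8/1 = 8 distinct residues mod 8.
Start 6 is team 6; the teams hit are 1, 2, 3, 4, 5, 6, 7, 8.

8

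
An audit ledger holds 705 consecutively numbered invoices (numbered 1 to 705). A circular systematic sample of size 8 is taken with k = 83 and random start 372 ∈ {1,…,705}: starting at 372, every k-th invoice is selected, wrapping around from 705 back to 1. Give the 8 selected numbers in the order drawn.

Selection 1: 372
Selection 2: 372 + 83 = 455
Selection 3: 455 + 83 = 538
Selection 4: 538 + 83 = 621
Selection 5: 621 + 83 = 704
Selection 6: 704 + 83 = 787 → 787 − 705 = 82
Selection 7: 82 + 83 = 165
Selection 8: 165 + 83 = 248

372, 455, 538, 621, 704, 82, 165, 248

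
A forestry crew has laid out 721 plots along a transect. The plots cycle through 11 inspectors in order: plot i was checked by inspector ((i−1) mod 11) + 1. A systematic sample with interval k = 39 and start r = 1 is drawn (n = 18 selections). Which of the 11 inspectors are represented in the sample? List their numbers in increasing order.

1, 2, 3, 4, 5, 6, 7, 8, 9, 10, 11

Consecutive selections differ by k = 39, so their inspector numbers differ by 39 mod 11 = 6.
gcd(39, 11) = 1, so the sample visits 11/1 = 11 distinct residues mod 11.
Start 1 is inspector 1; the inspectors hit are 1, 2, 3, 4, 5, 6, 7, 8, 9, 10, 11.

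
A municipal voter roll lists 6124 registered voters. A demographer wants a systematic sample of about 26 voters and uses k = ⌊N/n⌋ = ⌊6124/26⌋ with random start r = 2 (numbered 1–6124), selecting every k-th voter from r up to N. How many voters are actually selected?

k = ⌊6124/26⌋ = 235
Achieved size = ⌊(6124 − 2)/235⌋ + 1 = ⌊6122/235⌋ + 1 = 26 + 1 = 27
(last selection: 2 + 26×235 = 6112 ≤ 6124; next would be 6347 > 6124)

27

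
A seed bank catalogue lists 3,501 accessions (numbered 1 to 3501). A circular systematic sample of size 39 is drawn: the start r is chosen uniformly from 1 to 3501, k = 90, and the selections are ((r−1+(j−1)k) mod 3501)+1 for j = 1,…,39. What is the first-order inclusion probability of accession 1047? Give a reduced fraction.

For each position j, as r ranges over 1…3501 the j-th selection hits every accession exactly once, so accession 1047 is selected for exactly 39 of the 3501 starts.
Inclusion probability = 39/3501 = 13/1167.

13/1167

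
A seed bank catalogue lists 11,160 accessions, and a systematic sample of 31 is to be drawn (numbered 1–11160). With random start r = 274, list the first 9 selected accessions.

k = N/n = 11160/31 = 360
accession 1: 274
accession 2: 274 + 360 = 634
accession 3: 634 + 360 = 994
accession 4: 994 + 360 = 1354
accession 5: 1354 + 360 = 1714
accession 6: 1714 + 360 = 2074
accession 7: 2074 + 360 = 2434
accession 8: 2434 + 360 = 2794
accession 9: 2794 + 360 = 3154

274, 634, 994, 1354, 1714, 2074, 2434, 2794, 3154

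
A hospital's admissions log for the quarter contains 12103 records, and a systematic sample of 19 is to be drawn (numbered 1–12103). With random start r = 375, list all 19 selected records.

k = N/n = 12103/19 = 637
record 1: 375
record 2: 375 + 637 = 1012
record 3: 1012 + 637 = 1649
record 4: 1649 + 637 = 2286
record 5: 2286 + 637 = 2923
record 6: 2923 + 637 = 3560
record 7: 3560 + 637 = 4197
record 8: 4197 + 637 = 4834
record 9: 4834 + 637 = 5471
record 10: 5471 + 637 = 6108
record 11: 6108 + 637 = 6745
record 12: 6745 + 637 = 7382
record 13: 7382 + 637 = 8019
record 14: 8019 + 637 = 8656
record 15: 8656 + 637 = 9293
record 16: 9293 + 637 = 9930
record 17: 9930 + 637 = 10567
record 18: 10567 + 637 = 11204
record 19: 11204 + 637 = 11841

375, 1012, 1649, 2286, 2923, 3560, 4197, 4834, 5471, 6108, 6745, 7382, 8019, 8656, 9293, 9930, 10567, 11204, 11841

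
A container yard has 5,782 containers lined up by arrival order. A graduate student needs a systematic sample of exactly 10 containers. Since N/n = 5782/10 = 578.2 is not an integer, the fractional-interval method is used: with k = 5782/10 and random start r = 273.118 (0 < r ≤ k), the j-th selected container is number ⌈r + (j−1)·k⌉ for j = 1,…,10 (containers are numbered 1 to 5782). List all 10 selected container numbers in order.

j=1: r + 0k = 273.118 → ⌈·⌉ = 274
j=2: r + 1k = 851.318 → ⌈·⌉ = 852
j=3: r + 2k = 1429.518 → ⌈·⌉ = 1430
j=4: r + 3k = 2007.718 → ⌈·⌉ = 2008
j=5: r + 4k = 2585.918 → ⌈·⌉ = 2586
j=6: r + 5k = 3164.118 → ⌈·⌉ = 3165
j=7: r + 6k = 3742.318 → ⌈·⌉ = 3743
j=8: r + 7k = 4320.518 → ⌈·⌉ = 4321
j=9: r + 8k = 4898.718 → ⌈·⌉ = 4899
j=10: r + 9k = 5476.918 → ⌈·⌉ = 5477

274, 852, 1430, 2008, 2586, 3165, 3743, 4321, 4899, 5477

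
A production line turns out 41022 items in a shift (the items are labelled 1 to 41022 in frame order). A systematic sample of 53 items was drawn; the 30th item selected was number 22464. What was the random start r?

k = 41022/53 = 774
r = 22464 − (30−1)×774 = 22464 − 22446 = 18

18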